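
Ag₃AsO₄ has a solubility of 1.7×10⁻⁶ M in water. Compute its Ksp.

Ag₃AsO₄(s) ⇌ 3 Ag⁺(aq) + AsO₄³⁻(aq)
For each mole of Ag₃AsO₄ that dissolves per liter, [Ag⁺] = 3s and [AsO₄³⁻] = s; let s denote this solubility.
Ksp = [Ag⁺]^3[AsO₄³⁻] = (3s)^3 · s = 27s^4
Ksp = 27 × (1.7×10⁻⁶)^4 = 2.3×10⁻²²

Ksp = 2.3×10⁻²²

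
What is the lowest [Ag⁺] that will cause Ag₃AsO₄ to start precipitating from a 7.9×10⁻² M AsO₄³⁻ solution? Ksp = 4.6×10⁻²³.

8.4×10⁻⁸ M

Precipitation begins when Q = Ksp.
Ag₃AsO₄(s) ⇌ 3 Ag⁺(aq) + AsO₄³⁻(aq)
Ksp = [Ag⁺]^3[AsO₄³⁻] = [Ag⁺]^3(7.9×10⁻²)
[Ag⁺]^3 = 4.6×10⁻²³ / (7.9×10⁻²) = 5.8×10⁻²²
[Ag⁺] = 8.4×10⁻⁸ M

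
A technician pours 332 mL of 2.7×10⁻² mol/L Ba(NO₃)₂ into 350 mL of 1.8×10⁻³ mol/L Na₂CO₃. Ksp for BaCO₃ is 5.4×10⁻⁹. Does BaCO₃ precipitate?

Total volume after mixing = 332 + 350 = 682 mL.
[Ba²⁺] = (2.7×10⁻²)(332)/682 = 1.3×10⁻² mol/L
[CO₃²⁻] = (1.8×10⁻³)(350)/682 = 9.2×10⁻⁴ mol/L
Q = [Ba²⁺][CO₃²⁻] = 1.2×10⁻⁵
Because Q > Ksp (1.2×10⁻⁵ vs 5.4×10⁻⁹), a precipitate of BaCO₃ forms.

Yes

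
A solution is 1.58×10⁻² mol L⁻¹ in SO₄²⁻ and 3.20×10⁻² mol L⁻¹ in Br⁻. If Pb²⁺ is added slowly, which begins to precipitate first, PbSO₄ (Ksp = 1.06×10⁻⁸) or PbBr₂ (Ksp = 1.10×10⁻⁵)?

The threshold for precipitation is Q = Ksp.
For PbSO₄: [Pb²⁺] = (Ksp/[SO₄²⁻]) = 6.71×10⁻⁷ mol L⁻¹
For PbBr₂: [Pb²⁺] = (Ksp/[Br⁻]^2) = 1.07×10⁻² mol L⁻¹
Since PbSO₄ needs less Pb²⁺ to reach saturation, it precipitates first.

PbSO₄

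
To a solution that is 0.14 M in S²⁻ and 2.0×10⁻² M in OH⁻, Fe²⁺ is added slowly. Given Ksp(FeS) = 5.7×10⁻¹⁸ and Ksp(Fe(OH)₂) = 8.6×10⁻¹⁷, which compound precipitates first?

FeS

Each salt precipitates once Q = Ksp for that salt.
For FeS: [Fe²⁺] = (Ksp/[S²⁻]) = 4.1×10⁻¹⁷ M
For Fe(OH)₂: [Fe²⁺] = (Ksp/[OH⁻]^2) = 2.2×10⁻¹³ M
Since FeS needs less Fe²⁺ to reach saturation, it precipitates first.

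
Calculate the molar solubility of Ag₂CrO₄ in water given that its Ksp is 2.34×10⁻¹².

8.36×10⁻⁵ M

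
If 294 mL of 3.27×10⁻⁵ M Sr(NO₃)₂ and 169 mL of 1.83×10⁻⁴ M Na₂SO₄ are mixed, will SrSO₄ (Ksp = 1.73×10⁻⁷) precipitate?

No

The combined volume is 463 mL.
[Sr²⁺] = (3.27×10⁻⁵)(294)/463 = 2.08×10⁻⁵ M
[SO₄²⁻] = (1.83×10⁻⁴)(169)/463 = 6.68×10⁻⁵ M
Q = [Sr²⁺][SO₄²⁻] = 1.39×10⁻⁹
Q = 1.39×10⁻⁹ < Ksp = 1.73×10⁻⁷, so the solution is unsaturated and no precipitate forms.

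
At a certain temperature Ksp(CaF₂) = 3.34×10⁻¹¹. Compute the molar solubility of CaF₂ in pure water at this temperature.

CaF₂(s) ⇌ Ca²⁺(aq) + 2 F⁻(aq)
Let s be the molar solubility. Then [Ca²⁺] = s and [F⁻] = 2s.
Ksp = [Ca²⁺][F⁻]^2 = s · (2s)^2 = 4s^3
4s^3 = 3.34×10⁻¹¹  ⇒  s^3 = 8.35×10⁻¹²
s = 2.03×10⁻⁴ M

2.03×10⁻⁴ M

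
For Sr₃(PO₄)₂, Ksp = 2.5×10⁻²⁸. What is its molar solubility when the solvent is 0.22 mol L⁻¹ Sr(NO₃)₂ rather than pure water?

Sr₃(PO₄)₂(s) ⇌ 3 Sr²⁺(aq) + 2 PO₄³⁻(aq)
Let s be the solubility of Sr₃(PO₄)₂ here. The common ion gives [Sr²⁺] ≈ 0.22 mol L⁻¹, and [PO₄³⁻] = 2s.
Ksp = [Sr²⁺]^3[PO₄³⁻]^2 = (0.22)^3(2s)^2
(2s)^2 = 2.5×10⁻²⁸ / (0.22)^3 = 2.3×10⁻²⁶
s = 7.7×10⁻¹⁴ mol L⁻¹

7.7×10⁻¹⁴ M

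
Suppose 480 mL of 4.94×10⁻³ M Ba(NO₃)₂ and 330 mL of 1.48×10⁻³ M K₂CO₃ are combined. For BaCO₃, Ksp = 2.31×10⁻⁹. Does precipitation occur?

The combined volume is 810 mL.
[Ba²⁺] = (4.94×10⁻³)(480)/810 = 2.93×10⁻³ M
[CO₃²⁻] = (1.48×10⁻³)(330)/810 = 6.03×10⁻⁴ M
Q = [Ba²⁺][CO₃²⁻] = 1.77×10⁻⁶
Because Q > Ksp (1.77×10⁻⁶ vs 2.31×10⁻⁹), a precipitate of BaCO₃ forms.

Yes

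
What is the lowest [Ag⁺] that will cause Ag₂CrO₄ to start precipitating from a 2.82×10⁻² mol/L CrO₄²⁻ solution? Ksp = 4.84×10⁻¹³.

Precipitation begins when Q = Ksp.
Ag₂CrO₄(s) ⇌ 2 Ag⁺(aq) + CrO₄²⁻(aq)
Ksp = [Ag⁺]^2[CrO₄²⁻] = [Ag⁺]^2(2.82×10⁻²)
[Ag⁺]^2 = 4.84×10⁻¹³ / (2.82×10⁻²) = 1.72×10⁻¹¹
[Ag⁺] = 4.14×10⁻⁶ mol/L

4.14×10⁻⁶ M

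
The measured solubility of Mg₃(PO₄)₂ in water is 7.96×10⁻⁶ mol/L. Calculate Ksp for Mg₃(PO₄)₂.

Ksp = 3.45×10⁻²⁴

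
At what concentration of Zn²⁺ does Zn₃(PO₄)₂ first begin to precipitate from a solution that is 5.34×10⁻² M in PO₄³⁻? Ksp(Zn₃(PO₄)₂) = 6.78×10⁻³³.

1.33×10⁻¹⁰ M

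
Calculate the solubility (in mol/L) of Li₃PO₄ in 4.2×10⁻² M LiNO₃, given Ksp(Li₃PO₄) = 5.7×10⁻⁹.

Li₃PO₄(s) ⇌ 3 Li⁺(aq) + PO₄³⁻(aq)
Li⁺ is already present at 4.2×10⁻² M. If s mol/L of Li₃PO₄ dissolves, [PO₄³⁻] = s while [Li⁺] ≈ 4.2×10⁻² M.
Ksp = [Li⁺]^3[PO₄³⁻] = (4.2×10⁻²)^3s
s = 5.7×10⁻⁹ / (4.2×10⁻²)^3 = 7.7×10⁻⁵
s = 7.7×10⁻⁵ M

7.7×10⁻⁵ M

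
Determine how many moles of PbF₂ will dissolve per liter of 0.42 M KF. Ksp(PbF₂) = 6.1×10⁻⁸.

3.5×10⁻⁷ M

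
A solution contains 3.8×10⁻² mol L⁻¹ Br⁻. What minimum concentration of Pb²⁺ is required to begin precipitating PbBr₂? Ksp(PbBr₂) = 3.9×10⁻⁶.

The threshold for precipitation is Q = Ksp.
PbBr₂(s) ⇌ Pb²⁺(aq) + 2 Br⁻(aq)
Ksp = [Pb²⁺][Br⁻]^2 = [Pb²⁺](3.8×10⁻²)^2
[Pb²⁺] = 3.9×10⁻⁶ / (3.8×10⁻²)^2 = 2.7×10⁻³
[Pb²⁺] = 2.7×10⁻³ mol L⁻¹

2.7×10⁻³ M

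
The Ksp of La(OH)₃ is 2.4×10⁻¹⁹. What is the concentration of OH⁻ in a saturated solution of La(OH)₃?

La(OH)₃(s) ⇌ La³⁺(aq) + 3 OH⁻(aq)
For each mole of La(OH)₃ that dissolves per liter, [La³⁺] = s and [OH⁻] = 3s; let s denote this solubility.
Ksp = [La³⁺][OH⁻]^3 = s · (3s)^3 = 27s^4 = 2.4×10⁻¹⁹
s = 9.7×10⁻⁶ mol/L
[OH⁻] = 3s = 2.9×10⁻⁵ mol/L

2.9×10⁻⁵ M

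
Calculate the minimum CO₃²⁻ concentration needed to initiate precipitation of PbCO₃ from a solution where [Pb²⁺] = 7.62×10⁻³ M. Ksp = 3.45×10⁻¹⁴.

4.53×10⁻¹² M

The threshold for precipitation is Q = Ksp.
PbCO₃(s) ⇌ Pb²⁺(aq) + CO₃²⁻(aq)
Ksp = [Pb²⁺][CO₃²⁻] = [CO₃²⁻](7.62×10⁻³)
[CO₃²⁻] = 3.45×10⁻¹⁴ / (7.62×10⁻³) = 4.53×10⁻¹²
[CO₃²⁻] = 4.53×10⁻¹² M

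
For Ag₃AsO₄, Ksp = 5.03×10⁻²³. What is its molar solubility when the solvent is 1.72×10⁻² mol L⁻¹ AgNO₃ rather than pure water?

9.89×10⁻¹⁸ M

Ag₃AsO₄(s) ⇌ 3 Ag⁺(aq) + AsO₄³⁻(aq)
The solution already contains Ag⁺ at 1.72×10⁻² mol L⁻¹. Let s be the molar solubility of Ag₃AsO₄.
[Ag⁺] ≈ 1.72×10⁻² mol L⁻¹ (common ion dominates); [AsO₄³⁻] = s.
Ksp = [Ag⁺]^3[AsO₄³⁻] = (1.72×10⁻²)^3s
s = 5.03×10⁻²³ / (1.72×10⁻²)^3 = 9.89×10⁻¹⁸
s = 9.89×10⁻¹⁸ mol L⁻¹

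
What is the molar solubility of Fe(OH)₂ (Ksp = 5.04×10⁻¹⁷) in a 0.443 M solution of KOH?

2.57×10⁻¹⁶ M

Fe(OH)₂(s) ⇌ Fe²⁺(aq) + 2 OH⁻(aq)
Let s be the solubility of Fe(OH)₂ here. The common ion gives [OH⁻] ≈ 0.443 M, and [Fe²⁺] = s.
Ksp = [Fe²⁺][OH⁻]^2 = s(0.443)^2
s = 5.04×10⁻¹⁷ / (0.443)^2 = 2.57×10⁻¹⁶
s = 2.57×10⁻¹⁶ M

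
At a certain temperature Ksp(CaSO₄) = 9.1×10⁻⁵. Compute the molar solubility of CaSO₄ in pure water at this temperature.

CaSO₄(s) ⇌ Ca²⁺(aq) + SO₄²⁻(aq)
With molar solubility s: [Ca²⁺] = s, [SO₄²⁻] = s.
Ksp = [Ca²⁺][SO₄²⁻] = s · s = s^2
s^2 = 9.1×10⁻⁵
s = 9.5×10⁻³ M

9.5×10⁻³ M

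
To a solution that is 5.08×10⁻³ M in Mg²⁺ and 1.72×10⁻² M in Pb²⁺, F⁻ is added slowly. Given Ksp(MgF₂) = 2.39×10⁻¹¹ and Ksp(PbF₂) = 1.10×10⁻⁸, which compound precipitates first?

Precipitation begins when Q = Ksp.
For MgF₂: [F⁻] = (Ksp/[Mg²⁺])^(1/2) = 6.86×10⁻⁵ M
For PbF₂: [F⁻] = (Ksp/[Pb²⁺])^(1/2) = 8.00×10⁻⁴ M
Since MgF₂ needs less F⁻ to reach saturation, it precipitates first.

MgF₂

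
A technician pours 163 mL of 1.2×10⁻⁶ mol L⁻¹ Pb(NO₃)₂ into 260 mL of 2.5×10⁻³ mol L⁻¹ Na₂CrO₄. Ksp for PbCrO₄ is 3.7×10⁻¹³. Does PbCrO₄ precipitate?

Total volume after mixing = 163 + 260 = 423 mL.
[Pb²⁺] = (1.2×10⁻⁶)(163)/423 = 4.6×10⁻⁷ mol L⁻¹
[CrO₄²⁻] = (2.5×10⁻³)(260)/423 = 1.5×10⁻³ mol L⁻¹
Q = [Pb²⁺][CrO₄²⁻] = 7.1×10⁻¹⁰
Because Q > Ksp (7.1×10⁻¹⁰ vs 3.7×10⁻¹³), a precipitate of PbCrO₄ forms.

Yes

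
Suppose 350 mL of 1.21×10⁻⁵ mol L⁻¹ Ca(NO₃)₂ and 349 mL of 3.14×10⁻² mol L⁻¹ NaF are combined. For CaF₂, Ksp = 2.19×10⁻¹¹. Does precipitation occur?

Total volume after mixing = 350 + 349 = 699 mL.
[Ca²⁺] = (1.21×10⁻⁵)(350)/699 = 6.06×10⁻⁶ mol L⁻¹
[F⁻] = (3.14×10⁻²)(349)/699 = 1.57×10⁻² mol L⁻¹
Q = [Ca²⁺][F⁻]^2 = 1.49×10⁻⁹
Q = 1.49×10⁻⁹ > Ksp = 2.19×10⁻¹¹, so the solution is supersaturated and CaF₂ precipitates.

Yes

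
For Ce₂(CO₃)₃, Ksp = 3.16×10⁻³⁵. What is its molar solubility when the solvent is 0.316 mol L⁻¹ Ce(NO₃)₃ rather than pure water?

2.27×10⁻¹² M

Ce₂(CO₃)₃(s) ⇌ 2 Ce³⁺(aq) + 3 CO₃²⁻(aq)
Ce³⁺ is already present at 0.316 mol L⁻¹. If s mol/L of Ce₂(CO₃)₃ dissolves, [CO₃²⁻] = 3s while [Ce³⁺] ≈ 0.316 mol L⁻¹.
Ksp = [Ce³⁺]^2[CO₃²⁻]^3 = (0.316)^2(3s)^3
(3s)^3 = 3.16×10⁻³⁵ / (0.316)^2 = 3.16×10⁻³⁴
s = 2.27×10⁻¹² mol L⁻¹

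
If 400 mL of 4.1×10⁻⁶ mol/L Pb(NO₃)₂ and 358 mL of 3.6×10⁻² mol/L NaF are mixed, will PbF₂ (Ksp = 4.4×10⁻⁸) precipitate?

After mixing, V = 400 mL + 358 mL = 758 mL.
[Pb²⁺] = (4.1×10⁻⁶)(400)/758 = 2.2×10⁻⁶ mol/L
[F⁻] = (3.6×10⁻²)(358)/758 = 1.7×10⁻² mol/L
Q = [Pb²⁺][F⁻]^2 = 6.3×10⁻¹⁰
Q = 6.3×10⁻¹⁰ < Ksp = 4.4×10⁻⁸, so the solution is unsaturated and no precipitate forms.

No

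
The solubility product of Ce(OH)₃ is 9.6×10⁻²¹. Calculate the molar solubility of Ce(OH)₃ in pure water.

4.3×10⁻⁶ M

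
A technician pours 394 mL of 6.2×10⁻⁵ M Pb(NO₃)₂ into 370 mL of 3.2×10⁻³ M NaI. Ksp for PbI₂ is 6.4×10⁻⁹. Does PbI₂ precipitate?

No

Total volume after mixing = 394 + 370 = 764 mL.
[Pb²⁺] = (6.2×10⁻⁵)(394)/764 = 3.2×10⁻⁵ M
[I⁻] = (3.2×10⁻³)(370)/764 = 1.5×10⁻³ M
Q = [Pb²⁺][I⁻]^2 = 7.7×10⁻¹¹
Q < Ksp (7.7×10⁻¹¹ vs 6.4×10⁻⁹); the solution remains unsaturated and no precipitate forms.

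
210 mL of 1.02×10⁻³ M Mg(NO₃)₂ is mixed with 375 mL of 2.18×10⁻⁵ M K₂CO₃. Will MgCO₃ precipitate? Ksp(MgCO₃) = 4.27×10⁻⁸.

After mixing, V = 210 mL + 375 mL = 585 mL.
[Mg²⁺] = (1.02×10⁻³)(210)/585 = 3.66×10⁻⁴ M
[CO₃²⁻] = (2.18×10⁻⁵)(375)/585 = 1.40×10⁻⁵ M
Q = [Mg²⁺][CO₃²⁻] = 5.12×10⁻⁹
Q = 5.12×10⁻⁹ < Ksp = 4.27×10⁻⁸, so the solution is unsaturated and no precipitate forms.

No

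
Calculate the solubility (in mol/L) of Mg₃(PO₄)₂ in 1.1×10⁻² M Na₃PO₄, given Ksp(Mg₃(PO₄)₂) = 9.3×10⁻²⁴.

1.4×10⁻⁷ M

Mg₃(PO₄)₂(s) ⇌ 3 Mg²⁺(aq) + 2 PO₄³⁻(aq)
PO₄³⁻ is already present at 1.1×10⁻² M. If s mol/L of Mg₃(PO₄)₂ dissolves, [Mg²⁺] = 3s while [PO₄³⁻] ≈ 1.1×10⁻² M.
Ksp = [Mg²⁺]^3[PO₄³⁻]^2 = (3s)^3(1.1×10⁻²)^2
(3s)^3 = 9.3×10⁻²⁴ / (1.1×10⁻²)^2 = 7.7×10⁻²⁰
s = 1.4×10⁻⁷ M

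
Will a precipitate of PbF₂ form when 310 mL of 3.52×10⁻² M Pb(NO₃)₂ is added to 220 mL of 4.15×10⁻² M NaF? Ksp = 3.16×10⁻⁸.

Yes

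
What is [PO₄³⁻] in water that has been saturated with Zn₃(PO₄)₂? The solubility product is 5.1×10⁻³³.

Zn₃(PO₄)₂(s) ⇌ 3 Zn²⁺(aq) + 2 PO₄³⁻(aq)
Call the molar solubility s, so that [Zn²⁺] = 3s and [PO₄³⁻] = 2s.
Ksp = [Zn²⁺]^3[PO₄³⁻]^2 = (3s)^3 · (2s)^2 = 108s^5 = 5.1×10⁻³³
s = 1.4×10⁻⁷ mol/L
[PO₄³⁻] = 2s = 2.7×10⁻⁷ mol/L

2.7×10⁻⁷ M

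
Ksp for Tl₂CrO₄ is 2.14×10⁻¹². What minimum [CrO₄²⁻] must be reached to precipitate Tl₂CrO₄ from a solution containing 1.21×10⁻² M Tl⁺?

A salt starts to precipitate once the ion product Q reaches its Ksp.
Tl₂CrO₄(s) ⇌ 2 Tl⁺(aq) + CrO₄²⁻(aq)
Ksp = [Tl⁺]^2[CrO₄²⁻] = [CrO₄²⁻](1.21×10⁻²)^2
[CrO₄²⁻] = 2.14×10⁻¹² / (1.21×10⁻²)^2 = 1.46×10⁻⁸
[CrO₄²⁻] = 1.46×10⁻⁸ M

1.46×10⁻⁸ M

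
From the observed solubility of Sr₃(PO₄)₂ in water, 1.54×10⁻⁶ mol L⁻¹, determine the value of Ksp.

Ksp = 9.35×10⁻²⁸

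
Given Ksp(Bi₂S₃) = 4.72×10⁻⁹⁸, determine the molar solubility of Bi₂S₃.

1.34×10⁻²⁰ M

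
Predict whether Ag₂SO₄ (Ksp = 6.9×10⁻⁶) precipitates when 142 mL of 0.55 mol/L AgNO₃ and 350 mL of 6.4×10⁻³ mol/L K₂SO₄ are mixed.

Yes

Total volume after mixing = 142 + 350 = 492 mL.
[Ag⁺] = (0.55)(142)/492 = 0.16 mol/L
[SO₄²⁻] = (6.4×10⁻³)(350)/492 = 4.6×10⁻³ mol/L
Q = [Ag⁺]^2[SO₄²⁻] = 1.1×10⁻⁴
Because Q > Ksp (1.1×10⁻⁴ vs 6.9×10⁻⁶), a precipitate of Ag₂SO₄ forms.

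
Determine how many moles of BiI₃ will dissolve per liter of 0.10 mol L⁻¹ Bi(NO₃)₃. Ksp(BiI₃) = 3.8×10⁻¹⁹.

5.2×10⁻⁷ M

BiI₃(s) ⇌ Bi³⁺(aq) + 3 I⁻(aq)
Let s be the solubility of BiI₃ here. The common ion gives [Bi³⁺] ≈ 0.10 mol L⁻¹, and [I⁻] = 3s.
Ksp = [Bi³⁺][I⁻]^3 = (0.10)(3s)^3
(3s)^3 = 3.8×10⁻¹⁹ / (0.10) = 3.8×10⁻¹⁸
s = 5.2×10⁻⁷ mol L⁻¹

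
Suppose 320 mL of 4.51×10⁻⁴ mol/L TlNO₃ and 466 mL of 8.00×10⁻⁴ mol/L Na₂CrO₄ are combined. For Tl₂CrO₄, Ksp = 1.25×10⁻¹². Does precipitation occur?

Total volume after mixing = 320 + 466 = 786 mL.
[Tl⁺] = (4.51×10⁻⁴)(320)/786 = 1.84×10⁻⁴ mol/L
[CrO₄²⁻] = (8.00×10⁻⁴)(466)/786 = 4.74×10⁻⁴ mol/L
Q = [Tl⁺]^2[CrO₄²⁻] = 1.60×10⁻¹¹
Since Q (1.60×10⁻¹¹) exceeds Ksp (1.25×10⁻¹²), Tl₂CrO₄ will precipitate.

Yes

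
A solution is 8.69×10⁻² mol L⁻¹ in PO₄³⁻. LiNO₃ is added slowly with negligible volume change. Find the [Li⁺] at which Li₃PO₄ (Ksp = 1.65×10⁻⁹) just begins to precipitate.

Each salt precipitates once Q = Ksp for that salt.
Li₃PO₄(s) ⇌ 3 Li⁺(aq) + PO₄³⁻(aq)
Ksp = [Li⁺]^3[PO₄³⁻] = [Li⁺]^3(8.69×10⁻²)
[Li⁺]^3 = 1.65×10⁻⁹ / (8.69×10⁻²) = 1.90×10⁻⁸
[Li⁺] = 2.67×10⁻³ mol L⁻¹

2.67×10⁻³ M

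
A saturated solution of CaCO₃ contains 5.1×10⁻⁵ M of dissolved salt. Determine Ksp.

CaCO₃(s) ⇌ Ca²⁺(aq) + CO₃²⁻(aq)
Call the molar solubility s, so that [Ca²⁺] = s and [CO₃²⁻] = s.
Ksp = [Ca²⁺][CO₃²⁻] = s · s = s^2
Ksp = (5.1×10⁻⁵)^2 = 2.6×10⁻⁹

Ksp = 2.6×10⁻⁹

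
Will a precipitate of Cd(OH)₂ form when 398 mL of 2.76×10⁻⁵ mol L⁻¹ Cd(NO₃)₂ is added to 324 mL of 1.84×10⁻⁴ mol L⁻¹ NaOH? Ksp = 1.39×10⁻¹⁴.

Yes

The combined volume is 722 mL.
[Cd²⁺] = (2.76×10⁻⁵)(398)/722 = 1.52×10⁻⁵ mol L⁻¹
[OH⁻] = (1.84×10⁻⁴)(324)/722 = 8.26×10⁻⁵ mol L⁻¹
Q = [Cd²⁺][OH⁻]^2 = 1.04×10⁻¹³
Because Q > Ksp (1.04×10⁻¹³ vs 1.39×10⁻¹⁴), a precipitate of Cd(OH)₂ forms.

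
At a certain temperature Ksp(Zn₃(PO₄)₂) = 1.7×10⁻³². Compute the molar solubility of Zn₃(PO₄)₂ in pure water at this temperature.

1.7×10⁻⁷ M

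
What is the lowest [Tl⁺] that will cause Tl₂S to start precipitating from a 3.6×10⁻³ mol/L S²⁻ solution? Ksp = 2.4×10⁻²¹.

8.2×10⁻¹⁰ M

The threshold for precipitation is Q = Ksp.
Tl₂S(s) ⇌ 2 Tl⁺(aq) + S²⁻(aq)
Ksp = [Tl⁺]^2[S²⁻] = [Tl⁺]^2(3.6×10⁻³)
[Tl⁺]^2 = 2.4×10⁻²¹ / (3.6×10⁻³) = 6.7×10⁻¹⁹
[Tl⁺] = 8.2×10⁻¹⁰ mol/L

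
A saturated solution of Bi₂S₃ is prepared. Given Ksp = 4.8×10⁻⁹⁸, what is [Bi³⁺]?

2.7×10⁻²⁰ M

Bi₂S₃(s) ⇌ 2 Bi³⁺(aq) + 3 S²⁻(aq)
For each mole of Bi₂S₃ that dissolves per liter, [Bi³⁺] = 2s and [S²⁻] = 3s; let s denote this solubility.
Ksp = [Bi³⁺]^2[S²⁻]^3 = (2s)^2 · (3s)^3 = 108s^5 = 4.8×10⁻⁹⁸
s = 1.3×10⁻²⁰ mol L⁻¹
[Bi³⁺] = 2s = 2.7×10⁻²⁰ mol L⁻¹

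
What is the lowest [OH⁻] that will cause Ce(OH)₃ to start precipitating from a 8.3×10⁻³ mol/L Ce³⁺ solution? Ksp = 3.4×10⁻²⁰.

1.6×10⁻⁶ M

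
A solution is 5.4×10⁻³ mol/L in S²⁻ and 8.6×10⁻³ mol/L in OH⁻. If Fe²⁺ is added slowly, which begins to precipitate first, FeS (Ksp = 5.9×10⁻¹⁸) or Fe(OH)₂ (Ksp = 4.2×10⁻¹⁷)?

FeS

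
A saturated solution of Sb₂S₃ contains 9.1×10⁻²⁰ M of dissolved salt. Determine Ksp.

Sb₂S₃(s) ⇌ 2 Sb³⁺(aq) + 3 S²⁻(aq)
If s mol/L of Sb₂S₃ dissolves, [Sb³⁺] = 2s and [S²⁻] = 3s.
Ksp = [Sb³⁺]^2[S²⁻]^3 = (2s)^2 · (3s)^3 = 108s^5
Ksp = 108 × (9.1×10⁻²⁰)^5 = 6.7×10⁻⁹⁴

Ksp = 6.7×10⁻⁹⁴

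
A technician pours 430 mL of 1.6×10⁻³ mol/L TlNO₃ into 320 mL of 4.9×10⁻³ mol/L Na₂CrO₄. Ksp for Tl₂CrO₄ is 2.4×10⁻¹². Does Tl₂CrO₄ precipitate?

The combined volume is 750 mL.
[Tl⁺] = (1.6×10⁻³)(430)/750 = 9.2×10⁻⁴ mol/L
[CrO₄²⁻] = (4.9×10⁻³)(320)/750 = 2.1×10⁻³ mol/L
Q = [Tl⁺]^2[CrO₄²⁻] = 1.8×10⁻⁹
Since Q (1.8×10⁻⁹) exceeds Ksp (2.4×10⁻¹²), Tl₂CrO₄ will precipitate.

Yes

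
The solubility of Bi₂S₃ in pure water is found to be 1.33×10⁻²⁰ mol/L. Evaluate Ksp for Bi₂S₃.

Ksp = 4.49×10⁻⁹⁸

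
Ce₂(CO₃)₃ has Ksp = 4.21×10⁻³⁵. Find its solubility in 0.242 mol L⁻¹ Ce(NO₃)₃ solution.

Ce₂(CO₃)₃(s) ⇌ 2 Ce³⁺(aq) + 3 CO₃²⁻(aq)
Ce³⁺ is already present at 0.242 mol L⁻¹. If s mol/L of Ce₂(CO₃)₃ dissolves, [CO₃²⁻] = 3s while [Ce³⁺] ≈ 0.242 mol L⁻¹.
Ksp = [Ce³⁺]^2[CO₃²⁻]^3 = (0.242)^2(3s)^3
(3s)^3 = 4.21×10⁻³⁵ / (0.242)^2 = 7.19×10⁻³⁴
s = 2.99×10⁻¹² mol L⁻¹

2.99×10⁻¹² M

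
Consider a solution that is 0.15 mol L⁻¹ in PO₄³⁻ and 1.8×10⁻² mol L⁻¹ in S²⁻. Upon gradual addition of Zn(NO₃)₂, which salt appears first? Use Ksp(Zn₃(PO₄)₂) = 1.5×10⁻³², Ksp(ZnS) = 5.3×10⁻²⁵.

Precipitation of each salt begins when its ion product equals Ksp.
For Zn₃(PO₄)₂: [Zn²⁺] = (Ksp/[PO₄³⁻]^2)^(1/3) = 8.7×10⁻¹¹ mol L⁻¹
For ZnS: [Zn²⁺] = (Ksp/[S²⁻]) = 2.9×10⁻²³ mol L⁻¹
ZnS requires the lower [Zn²⁺], so it precipitates first.

ZnS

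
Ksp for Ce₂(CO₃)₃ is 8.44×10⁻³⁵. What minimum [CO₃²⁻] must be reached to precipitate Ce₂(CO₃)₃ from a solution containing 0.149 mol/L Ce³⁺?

A salt starts to precipitate once the ion product Q reaches its Ksp.
Ce₂(CO₃)₃(s) ⇌ 2 Ce³⁺(aq) + 3 CO₃²⁻(aq)
Ksp = [Ce³⁺]^2[CO₃²⁻]^3 = [CO₃²⁻]^3(0.149)^2
[CO₃²⁻]^3 = 8.44×10⁻³⁵ / (0.149)^2 = 3.80×10⁻³³
[CO₃²⁻] = 1.56×10⁻¹¹ mol/L

1.56×10⁻¹¹ M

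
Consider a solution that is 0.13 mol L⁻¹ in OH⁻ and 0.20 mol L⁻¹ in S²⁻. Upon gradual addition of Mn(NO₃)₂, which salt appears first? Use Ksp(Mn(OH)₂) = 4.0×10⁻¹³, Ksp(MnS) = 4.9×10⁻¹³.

MnS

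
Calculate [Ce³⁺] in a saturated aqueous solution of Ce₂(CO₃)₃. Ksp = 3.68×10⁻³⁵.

1.02×10⁻⁷ M

Ce₂(CO₃)₃(s) ⇌ 2 Ce³⁺(aq) + 3 CO₃²⁻(aq)
Let s be the molar solubility. Then [Ce³⁺] = 2s and [CO₃²⁻] = 3s.
Ksp = [Ce³⁺]^2[CO₃²⁻]^3 = (2s)^2 · (3s)^3 = 108s^5 = 3.68×10⁻³⁵
s = 5.09×10⁻⁸ M
[Ce³⁺] = 2s = 1.02×10⁻⁷ M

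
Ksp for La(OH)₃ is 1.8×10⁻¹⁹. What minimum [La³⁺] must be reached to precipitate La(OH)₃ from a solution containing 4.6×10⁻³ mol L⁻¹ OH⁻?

1.8×10⁻¹² M

The threshold for precipitation is Q = Ksp.
La(OH)₃(s) ⇌ La³⁺(aq) + 3 OH⁻(aq)
Ksp = [La³⁺][OH⁻]^3 = [La³⁺](4.6×10⁻³)^3
[La³⁺] = 1.8×10⁻¹⁹ / (4.6×10⁻³)^3 = 1.8×10⁻¹²
[La³⁺] = 1.8×10⁻¹² mol L⁻¹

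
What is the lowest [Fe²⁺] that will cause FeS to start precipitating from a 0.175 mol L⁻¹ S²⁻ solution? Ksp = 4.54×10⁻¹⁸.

2.59×10⁻¹⁷ M

Precipitation begins when Q = Ksp.
FeS(s) ⇌ Fe²⁺(aq) + S²⁻(aq)
Ksp = [Fe²⁺][S²⁻] = [Fe²⁺](0.175)
[Fe²⁺] = 4.54×10⁻¹⁸ / (0.175) = 2.59×10⁻¹⁷
[Fe²⁺] = 2.59×10⁻¹⁷ mol L⁻¹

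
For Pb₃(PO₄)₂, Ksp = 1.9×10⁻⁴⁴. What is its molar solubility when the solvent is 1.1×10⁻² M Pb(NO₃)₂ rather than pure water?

Pb₃(PO₄)₂(s) ⇌ 3 Pb²⁺(aq) + 2 PO₄³⁻(aq)
Let s be the solubility of Pb₃(PO₄)₂ here. The common ion gives [Pb²⁺] ≈ 1.1×10⁻² M, and [PO₄³⁻] = 2s.
Ksp = [Pb²⁺]^3[PO₄³⁻]^2 = (1.1×10⁻²)^3(2s)^2
(2s)^2 = 1.9×10⁻⁴⁴ / (1.1×10⁻²)^3 = 1.4×10⁻³⁸
s = 6.0×10⁻²⁰ M

6.0×10⁻²⁰ M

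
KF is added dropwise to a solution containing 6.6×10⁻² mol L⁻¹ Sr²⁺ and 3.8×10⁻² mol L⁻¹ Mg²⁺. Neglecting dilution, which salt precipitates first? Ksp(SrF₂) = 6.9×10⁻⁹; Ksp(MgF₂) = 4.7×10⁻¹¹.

MgF₂

Precipitation begins when Q = Ksp.
For SrF₂: [F⁻] = (Ksp/[Sr²⁺])^(1/2) = 3.2×10⁻⁴ mol L⁻¹
For MgF₂: [F⁻] = (Ksp/[Mg²⁺])^(1/2) = 3.5×10⁻⁵ mol L⁻¹
MgF₂ requires the lower [F⁻], so it precipitates first.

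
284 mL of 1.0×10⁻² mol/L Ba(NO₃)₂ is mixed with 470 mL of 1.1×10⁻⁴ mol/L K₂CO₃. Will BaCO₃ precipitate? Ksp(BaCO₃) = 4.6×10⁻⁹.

Yes

After mixing, V = 284 mL + 470 mL = 754 mL.
[Ba²⁺] = (1.0×10⁻²)(284)/754 = 3.8×10⁻³ mol/L
[CO₃²⁻] = (1.1×10⁻⁴)(470)/754 = 6.9×10⁻⁵ mol/L
Q = [Ba²⁺][CO₃²⁻] = 2.6×10⁻⁷
Because Q > Ksp (2.6×10⁻⁷ vs 4.6×10⁻⁹), a precipitate of BaCO₃ forms.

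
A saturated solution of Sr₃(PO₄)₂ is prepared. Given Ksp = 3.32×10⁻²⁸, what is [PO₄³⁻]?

2.50×10⁻⁶ M

Sr₃(PO₄)₂(s) ⇌ 3 Sr²⁺(aq) + 2 PO₄³⁻(aq)
If s mol/L of Sr₃(PO₄)₂ dissolves, [Sr²⁺] = 3s and [PO₄³⁻] = 2s.
Ksp = [Sr²⁺]^3[PO₄³⁻]^2 = (3s)^3 · (2s)^2 = 108s^5 = 3.32×10⁻²⁸
s = 1.25×10⁻⁶ mol L⁻¹
[PO₄³⁻] = 2s = 2.50×10⁻⁶ mol L⁻¹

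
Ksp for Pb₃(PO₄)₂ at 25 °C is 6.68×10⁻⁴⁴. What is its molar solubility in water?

9.08×10⁻¹⁰ M

Pb₃(PO₄)₂(s) ⇌ 3 Pb²⁺(aq) + 2 PO₄³⁻(aq)
Call the molar solubility s, so that [Pb²⁺] = 3s and [PO₄³⁻] = 2s.
Ksp = [Pb²⁺]^3[PO₄³⁻]^2 = (3s)^3 · (2s)^2 = 108s^5
108s^5 = 6.68×10⁻⁴⁴  ⇒  s^5 = 6.19×10⁻⁴⁶
s = (6.19×10⁻⁴⁶)^(1/5) = 9.08×10⁻¹⁰ M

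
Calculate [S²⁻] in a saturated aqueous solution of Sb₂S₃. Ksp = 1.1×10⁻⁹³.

3.0×10⁻¹⁹ M

Sb₂S₃(s) ⇌ 2 Sb³⁺(aq) + 3 S²⁻(aq)
Call the molar solubility s, so that [Sb³⁺] = 2s and [S²⁻] = 3s.
Ksp = [Sb³⁺]^2[S²⁻]^3 = (2s)^2 · (3s)^3 = 108s^5 = 1.1×10⁻⁹³
s = 1.0×10⁻¹⁹ mol/L
[S²⁻] = 3s = 3.0×10⁻¹⁹ mol/L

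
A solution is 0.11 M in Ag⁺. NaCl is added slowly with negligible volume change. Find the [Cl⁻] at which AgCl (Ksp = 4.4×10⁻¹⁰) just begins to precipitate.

4.0×10⁻⁹ M

The threshold for precipitation is Q = Ksp.
AgCl(s) ⇌ Ag⁺(aq) + Cl⁻(aq)
Ksp = [Ag⁺][Cl⁻] = [Cl⁻](0.11)
[Cl⁻] = 4.4×10⁻¹⁰ / (0.11) = 4.0×10⁻⁹
[Cl⁻] = 4.0×10⁻⁹ M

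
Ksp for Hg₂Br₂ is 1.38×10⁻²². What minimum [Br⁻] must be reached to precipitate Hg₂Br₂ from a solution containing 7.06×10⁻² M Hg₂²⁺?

4.42×10⁻¹¹ M

Each salt precipitates once Q = Ksp for that salt.
Hg₂Br₂(s) ⇌ Hg₂²⁺(aq) + 2 Br⁻(aq)
Ksp = [Hg₂²⁺][Br⁻]^2 = [Br⁻]^2(7.06×10⁻²)
[Br⁻]^2 = 1.38×10⁻²² / (7.06×10⁻²) = 1.95×10⁻²¹
[Br⁻] = 4.42×10⁻¹¹ M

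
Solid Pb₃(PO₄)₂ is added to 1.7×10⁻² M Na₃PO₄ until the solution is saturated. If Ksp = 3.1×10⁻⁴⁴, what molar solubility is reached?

Pb₃(PO₄)₂(s) ⇌ 3 Pb²⁺(aq) + 2 PO₄³⁻(aq)
PO₄³⁻ is already present at 1.7×10⁻² M. If s mol/L of Pb₃(PO₄)₂ dissolves, [Pb²⁺] = 3s while [PO₄³⁻] ≈ 1.7×10⁻² M.
Ksp = [Pb²⁺]^3[PO₄³⁻]^2 = (3s)^3(1.7×10⁻²)^2
(3s)^3 = 3.1×10⁻⁴⁴ / (1.7×10⁻²)^2 = 1.1×10⁻⁴⁰
s = 1.6×10⁻¹⁴ M

1.6×10⁻¹⁴ M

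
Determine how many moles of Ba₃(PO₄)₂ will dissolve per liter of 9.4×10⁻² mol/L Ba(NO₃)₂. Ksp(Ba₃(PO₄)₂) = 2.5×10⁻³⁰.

2.7×10⁻¹⁴ M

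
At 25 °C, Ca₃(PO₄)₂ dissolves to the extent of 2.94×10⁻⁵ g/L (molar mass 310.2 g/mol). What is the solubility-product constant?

Ksp = 8.26×10⁻³⁴

Molar solubility s = (2.94×10⁻⁵ g/L) / (310.2 g/mol) = 9.4778×10⁻⁸ mol/L
Ca₃(PO₄)₂(s) ⇌ 3 Ca²⁺(aq) + 2 PO₄³⁻(aq)
Let s be the molar solubility. Then [Ca²⁺] = 3s and [PO₄³⁻] = 2s.
Ksp = [Ca²⁺]^3[PO₄³⁻]^2 = (3s)^3 · (2s)^2 = 108s^5
Ksp = 108 × (9.4778×10⁻⁸)^5 = 8.26×10⁻³⁴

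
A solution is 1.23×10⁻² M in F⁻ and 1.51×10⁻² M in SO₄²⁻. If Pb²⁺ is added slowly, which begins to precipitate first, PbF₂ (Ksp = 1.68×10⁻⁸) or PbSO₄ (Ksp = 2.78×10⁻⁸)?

PbSO₄

Precipitation of each salt begins when its ion product equals Ksp.
For PbF₂: [Pb²⁺] = (Ksp/[F⁻]^2) = 1.11×10⁻⁴ M
For PbSO₄: [Pb²⁺] = (Ksp/[SO₄²⁻]) = 1.84×10⁻⁶ M
Since PbSO₄ needs less Pb²⁺ to reach saturation, it precipitates first.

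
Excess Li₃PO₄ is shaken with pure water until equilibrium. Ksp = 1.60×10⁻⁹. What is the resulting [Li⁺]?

8.32×10⁻³ M

Li₃PO₄(s) ⇌ 3 Li⁺(aq) + PO₄³⁻(aq)
With molar solubility s: [Li⁺] = 3s, [PO₄³⁻] = s.
Ksp = [Li⁺]^3[PO₄³⁻] = (3s)^3 · s = 27s^4 = 1.60×10⁻⁹
s = 2.77×10⁻³ mol L⁻¹
[Li⁺] = 3s = 8.32×10⁻³ mol L⁻¹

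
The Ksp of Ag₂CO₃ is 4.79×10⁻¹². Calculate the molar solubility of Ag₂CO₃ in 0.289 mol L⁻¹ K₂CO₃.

2.04×10⁻⁶ M

Ag₂CO₃(s) ⇌ 2 Ag⁺(aq) + CO₃²⁻(aq)
The solution already contains CO₃²⁻ at 0.289 mol L⁻¹. Let s be the molar solubility of Ag₂CO₃.
[CO₃²⁻] ≈ 0.289 mol L⁻¹ (common ion dominates); [Ag⁺] = 2s.
Ksp = [Ag⁺]^2[CO₃²⁻] = (2s)^2(0.289)
(2s)^2 = 4.79×10⁻¹² / (0.289) = 1.66×10⁻¹¹
s = 2.04×10⁻⁶ mol L⁻¹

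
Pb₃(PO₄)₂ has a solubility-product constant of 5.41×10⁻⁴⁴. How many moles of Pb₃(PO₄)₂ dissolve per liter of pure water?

Pb₃(PO₄)₂(s) ⇌ 3 Pb²⁺(aq) + 2 PO₄³⁻(aq)
Let s be the molar solubility. Then [Pb²⁺] = 3s and [PO₄³⁻] = 2s.
Ksp = [Pb²⁺]^3[PO₄³⁻]^2 = (3s)^3 · (2s)^2 = 108s^5
108s^5 = 5.41×10⁻⁴⁴  ⇒  s^5 = 5.01×10⁻⁴⁶
s = (5.01×10⁻⁴⁶)^(1/5) = 8.71×10⁻¹⁰ mol/L

8.71×10⁻¹⁰ M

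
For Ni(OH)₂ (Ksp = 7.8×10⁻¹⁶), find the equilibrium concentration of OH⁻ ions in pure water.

Ni(OH)₂(s) ⇌ Ni²⁺(aq) + 2 OH⁻(aq)
With molar solubility s: [Ni²⁺] = s, [OH⁻] = 2s.
Ksp = [Ni²⁺][OH⁻]^2 = s · (2s)^2 = 4s^3 = 7.8×10⁻¹⁶
s = 5.8×10⁻⁶ mol L⁻¹
[OH⁻] = 2s = 1.2×10⁻⁵ mol L⁻¹

1.2×10⁻⁵ M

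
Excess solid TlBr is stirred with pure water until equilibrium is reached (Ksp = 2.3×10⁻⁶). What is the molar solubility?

TlBr(s) ⇌ Tl⁺(aq) + Br⁻(aq)
Let s be the molar solubility. Then [Tl⁺] = s and [Br⁻] = s.
Ksp = [Tl⁺][Br⁻] = s · s = s^2
s^2 = 2.3×10⁻⁶
s = (2.3×10⁻⁶)^(1/2) = 1.5×10⁻³ mol L⁻¹

1.5×10⁻³ M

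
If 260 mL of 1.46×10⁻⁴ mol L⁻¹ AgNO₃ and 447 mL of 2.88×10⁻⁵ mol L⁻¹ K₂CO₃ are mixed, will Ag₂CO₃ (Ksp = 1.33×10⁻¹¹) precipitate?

After mixing, V = 260 mL + 447 mL = 707 mL.
[Ag⁺] = (1.46×10⁻⁴)(260)/707 = 5.37×10⁻⁵ mol L⁻¹
[CO₃²⁻] = (2.88×10⁻⁵)(447)/707 = 1.82×10⁻⁵ mol L⁻¹
Q = [Ag⁺]^2[CO₃²⁻] = 5.25×10⁻¹⁴
Since Q (5.25×10⁻¹⁴) is less than Ksp (1.33×10⁻¹¹), no Ag₂CO₃ precipitates.

No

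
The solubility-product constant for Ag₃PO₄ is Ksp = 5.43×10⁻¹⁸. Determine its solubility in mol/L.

2.12×10⁻⁵ M

Ag₃PO₄(s) ⇌ 3 Ag⁺(aq) + PO₄³⁻(aq)
If s mol/L of Ag₃PO₄ dissolves, [Ag⁺] = 3s and [PO₄³⁻] = s.
Ksp = [Ag⁺]^3[PO₄³⁻] = (3s)^3 · s = 27s^4
27s^4 = 5.43×10⁻¹⁸  ⇒  s^4 = 2.01×10⁻¹⁹
s = 2.12×10⁻⁵ mol L⁻¹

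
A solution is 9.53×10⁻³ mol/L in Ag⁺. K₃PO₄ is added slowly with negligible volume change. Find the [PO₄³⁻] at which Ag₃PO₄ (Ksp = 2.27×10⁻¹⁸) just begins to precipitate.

2.62×10⁻¹² M

The threshold for precipitation is Q = Ksp.
Ag₃PO₄(s) ⇌ 3 Ag⁺(aq) + PO₄³⁻(aq)
Ksp = [Ag⁺]^3[PO₄³⁻] = [PO₄³⁻](9.53×10⁻³)^3
[PO₄³⁻] = 2.27×10⁻¹⁸ / (9.53×10⁻³)^3 = 2.62×10⁻¹²
[PO₄³⁻] = 2.62×10⁻¹² mol/L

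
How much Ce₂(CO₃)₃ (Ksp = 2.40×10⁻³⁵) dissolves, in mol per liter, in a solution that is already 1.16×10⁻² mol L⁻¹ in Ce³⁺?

Ce₂(CO₃)₃(s) ⇌ 2 Ce³⁺(aq) + 3 CO₃²⁻(aq)
With Ce³⁺ already at 1.16×10⁻² mol L⁻¹ and s small, take [Ce³⁺] ≈ 1.16×10⁻² mol L⁻¹ and [CO₃²⁻] = 3s.
Ksp = [Ce³⁺]^2[CO₃²⁻]^3 = (1.16×10⁻²)^2(3s)^3
(3s)^3 = 2.40×10⁻³⁵ / (1.16×10⁻²)^2 = 1.78×10⁻³¹
s = 1.88×10⁻¹¹ mol L⁻¹

1.88×10⁻¹¹ M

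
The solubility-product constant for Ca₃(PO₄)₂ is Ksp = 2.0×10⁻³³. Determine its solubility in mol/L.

Ca₃(PO₄)₂(s) ⇌ 3 Ca²⁺(aq) + 2 PO₄³⁻(aq)
With molar solubility s: [Ca²⁺] = 3s, [PO₄³⁻] = 2s.
Ksp = [Ca²⁺]^3[PO₄³⁻]^2 = (3s)^3 · (2s)^2 = 108s^5
108s^5 = 2.0×10⁻³³  ⇒  s^5 = 1.9×10⁻³⁵
Taking the 5th root, s = 1.1×10⁻⁷ M.

1.1×10⁻⁷ M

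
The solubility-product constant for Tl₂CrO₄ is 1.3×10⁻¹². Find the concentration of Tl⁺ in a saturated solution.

1.4×10⁻⁴ M

Tl₂CrO₄(s) ⇌ 2 Tl⁺(aq) + CrO₄²⁻(aq)
With molar solubility s: [Tl⁺] = 2s, [CrO₄²⁻] = s.
Ksp = [Tl⁺]^2[CrO₄²⁻] = (2s)^2 · s = 4s^3 = 1.3×10⁻¹²
s = 6.9×10⁻⁵ mol L⁻¹
[Tl⁺] = 2s = 1.4×10⁻⁴ mol L⁻¹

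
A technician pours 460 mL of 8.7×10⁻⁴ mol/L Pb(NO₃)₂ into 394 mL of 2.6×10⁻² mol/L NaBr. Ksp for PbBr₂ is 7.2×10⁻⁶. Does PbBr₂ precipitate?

After mixing, V = 460 mL + 394 mL = 854 mL.
[Pb²⁺] = (8.7×10⁻⁴)(460)/854 = 4.7×10⁻⁴ mol/L
[Br⁻] = (2.6×10⁻²)(394)/854 = 1.2×10⁻² mol/L
Q = [Pb²⁺][Br⁻]^2 = 6.7×10⁻⁸
Since Q (6.7×10⁻⁸) is less than Ksp (7.2×10⁻⁶), no PbBr₂ precipitates.

No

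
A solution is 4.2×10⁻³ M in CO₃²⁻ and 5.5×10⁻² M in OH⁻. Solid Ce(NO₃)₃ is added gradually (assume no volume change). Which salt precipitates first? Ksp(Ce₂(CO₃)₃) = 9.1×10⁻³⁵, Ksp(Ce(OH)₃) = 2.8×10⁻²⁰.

Ce(OH)₃

Precipitation begins when Q = Ksp.
For Ce₂(CO₃)₃: [Ce³⁺] = (Ksp/[CO₃²⁻]^3)^(1/2) = 3.5×10⁻¹⁴ M
For Ce(OH)₃: [Ce³⁺] = (Ksp/[OH⁻]^3) = 1.7×10⁻¹⁶ M
The smaller threshold [Ce³⁺] is reached first, so Ce(OH)₃ precipitates first.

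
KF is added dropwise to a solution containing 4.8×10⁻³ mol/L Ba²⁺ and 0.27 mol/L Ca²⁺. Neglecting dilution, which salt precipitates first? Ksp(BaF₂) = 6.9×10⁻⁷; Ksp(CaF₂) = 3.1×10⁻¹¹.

Each salt precipitates once Q = Ksp for that salt.
For BaF₂: [F⁻] = (Ksp/[Ba²⁺])^(1/2) = 1.2×10⁻² mol/L
For CaF₂: [F⁻] = (Ksp/[Ca²⁺])^(1/2) = 1.1×10⁻⁵ mol/L
CaF₂ requires the lower [F⁻], so it precipitates first.

CaF₂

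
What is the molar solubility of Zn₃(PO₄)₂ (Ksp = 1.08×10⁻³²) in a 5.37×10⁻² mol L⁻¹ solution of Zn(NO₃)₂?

Zn₃(PO₄)₂(s) ⇌ 3 Zn²⁺(aq) + 2 PO₄³⁻(aq)
Let s be the solubility of Zn₃(PO₄)₂ here. The common ion gives [Zn²⁺] ≈ 5.37×10⁻² mol L⁻¹, and [PO₄³⁻] = 2s.
Ksp = [Zn²⁺]^3[PO₄³⁻]^2 = (5.37×10⁻²)^3(2s)^2
(2s)^2 = 1.08×10⁻³² / (5.37×10⁻²)^3 = 6.97×10⁻²⁹
s = 4.18×10⁻¹⁵ mol L⁻¹

4.18×10⁻¹⁵ M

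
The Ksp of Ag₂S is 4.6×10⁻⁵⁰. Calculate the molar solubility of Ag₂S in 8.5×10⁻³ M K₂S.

Ag₂S(s) ⇌ 2 Ag⁺(aq) + S²⁻(aq)
With S²⁻ already at 8.5×10⁻³ M and s small, take [S²⁻] ≈ 8.5×10⁻³ M and [Ag⁺] = 2s.
Ksp = [Ag⁺]^2[S²⁻] = (2s)^2(8.5×10⁻³)
(2s)^2 = 4.6×10⁻⁵⁰ / (8.5×10⁻³) = 5.4×10⁻⁴⁸
s = 1.2×10⁻²⁴ M

1.2×10⁻²⁴ M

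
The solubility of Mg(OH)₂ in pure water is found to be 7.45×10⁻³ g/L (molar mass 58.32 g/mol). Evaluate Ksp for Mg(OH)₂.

Ksp = 8.34×10⁻¹²

Convert to molarity: s = 7.45×10⁻³ / 58.32 = 1.2774×10⁻⁴ mol/L
Mg(OH)₂(s) ⇌ Mg²⁺(aq) + 2 OH⁻(aq)
Call the molar solubility s, so that [Mg²⁺] = s and [OH⁻] = 2s.
Ksp = [Mg²⁺][OH⁻]^2 = s · (2s)^2 = 4s^3
Ksp = 4 × (1.2774×10⁻⁴)^3 = 8.34×10⁻¹²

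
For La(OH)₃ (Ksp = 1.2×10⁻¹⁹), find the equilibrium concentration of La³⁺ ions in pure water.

La(OH)₃(s) ⇌ La³⁺(aq) + 3 OH⁻(aq)
With molar solubility s: [La³⁺] = s, [OH⁻] = 3s.
Ksp = [La³⁺][OH⁻]^3 = s · (3s)^3 = 27s^4 = 1.2×10⁻¹⁹
s = 8.2×10⁻⁶ M
[La³⁺] = s = 8.2×10⁻⁶ M

8.2×10⁻⁶ M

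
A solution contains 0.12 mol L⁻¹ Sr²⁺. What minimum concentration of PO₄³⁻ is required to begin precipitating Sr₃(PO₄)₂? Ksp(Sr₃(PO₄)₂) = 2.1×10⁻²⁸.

3.5×10⁻¹³ M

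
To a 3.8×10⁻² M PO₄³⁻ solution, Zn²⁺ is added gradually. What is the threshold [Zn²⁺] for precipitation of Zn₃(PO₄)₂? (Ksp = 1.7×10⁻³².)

A salt starts to precipitate once the ion product Q reaches its Ksp.
Zn₃(PO₄)₂(s) ⇌ 3 Zn²⁺(aq) + 2 PO₄³⁻(aq)
Ksp = [Zn²⁺]^3[PO₄³⁻]^2 = [Zn²⁺]^3(3.8×10⁻²)^2
[Zn²⁺]^3 = 1.7×10⁻³² / (3.8×10⁻²)^2 = 1.2×10⁻²⁹
[Zn²⁺] = 2.3×10⁻¹⁰ M

2.3×10⁻¹⁰ M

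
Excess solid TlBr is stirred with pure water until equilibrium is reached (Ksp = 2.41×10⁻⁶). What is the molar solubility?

1.55×10⁻³ M

TlBr(s) ⇌ Tl⁺(aq) + Br⁻(aq)
If s mol/L of TlBr dissolves, [Tl⁺] = s and [Br⁻] = s.
Ksp = [Tl⁺][Br⁻] = s · s = s^2
s^2 = 2.41×10⁻⁶
s = 1.55×10⁻³ M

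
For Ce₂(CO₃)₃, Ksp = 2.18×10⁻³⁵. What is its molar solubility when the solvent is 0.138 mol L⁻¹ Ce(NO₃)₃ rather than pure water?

3.49×10⁻¹² M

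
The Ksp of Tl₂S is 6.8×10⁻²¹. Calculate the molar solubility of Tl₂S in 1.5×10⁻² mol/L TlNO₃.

3.0×10⁻¹⁷ M

Tl₂S(s) ⇌ 2 Tl⁺(aq) + S²⁻(aq)
Tl⁺ is already present at 1.5×10⁻² mol/L. If s mol/L of Tl₂S dissolves, [S²⁻] = s while [Tl⁺] ≈ 1.5×10⁻² mol/L.
Ksp = [Tl⁺]^2[S²⁻] = (1.5×10⁻²)^2s
s = 6.8×10⁻²¹ / (1.5×10⁻²)^2 = 3.0×10⁻¹⁷
s = 3.0×10⁻¹⁷ mol/L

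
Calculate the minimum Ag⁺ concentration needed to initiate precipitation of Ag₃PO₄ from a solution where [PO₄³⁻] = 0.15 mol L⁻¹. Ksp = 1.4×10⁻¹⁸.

The threshold for precipitation is Q = Ksp.
Ag₃PO₄(s) ⇌ 3 Ag⁺(aq) + PO₄³⁻(aq)
Ksp = [Ag⁺]^3[PO₄³⁻] = [Ag⁺]^3(0.15)
[Ag⁺]^3 = 1.4×10⁻¹⁸ / (0.15) = 9.3×10⁻¹⁸
[Ag⁺] = 2.1×10⁻⁶ mol L⁻¹

2.1×10⁻⁶ M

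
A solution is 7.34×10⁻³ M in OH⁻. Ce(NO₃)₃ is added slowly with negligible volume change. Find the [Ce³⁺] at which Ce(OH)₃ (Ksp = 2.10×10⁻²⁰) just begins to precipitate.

Precipitation begins when Q = Ksp.
Ce(OH)₃(s) ⇌ Ce³⁺(aq) + 3 OH⁻(aq)
Ksp = [Ce³⁺][OH⁻]^3 = [Ce³⁺](7.34×10⁻³)^3
[Ce³⁺] = 2.10×10⁻²⁰ / (7.34×10⁻³)^3 = 5.31×10⁻¹⁴
[Ce³⁺] = 5.31×10⁻¹⁴ M

5.31×10⁻¹⁴ M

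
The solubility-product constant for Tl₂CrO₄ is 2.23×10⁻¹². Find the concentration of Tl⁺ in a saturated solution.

1.65×10⁻⁴ M

Tl₂CrO₄(s) ⇌ 2 Tl⁺(aq) + CrO₄²⁻(aq)
If s mol/L of Tl₂CrO₄ dissolves, [Tl⁺] = 2s and [CrO₄²⁻] = s.
Ksp = [Tl⁺]^2[CrO₄²⁻] = (2s)^2 · s = 4s^3 = 2.23×10⁻¹²
s = 8.23×10⁻⁵ mol/L
[Tl⁺] = 2s = 1.65×10⁻⁴ mol/L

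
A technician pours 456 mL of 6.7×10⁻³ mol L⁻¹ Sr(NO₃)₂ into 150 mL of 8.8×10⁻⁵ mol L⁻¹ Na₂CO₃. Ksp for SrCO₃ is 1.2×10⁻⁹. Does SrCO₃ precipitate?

Yes

After mixing, V = 456 mL + 150 mL = 606 mL.
[Sr²⁺] = (6.7×10⁻³)(456)/606 = 5.0×10⁻³ mol L⁻¹
[CO₃²⁻] = (8.8×10⁻⁵)(150)/606 = 2.2×10⁻⁵ mol L⁻¹
Q = [Sr²⁺][CO₃²⁻] = 1.1×10⁻⁷
Because Q > Ksp (1.1×10⁻⁷ vs 1.2×10⁻⁹), a precipitate of SrCO₃ forms.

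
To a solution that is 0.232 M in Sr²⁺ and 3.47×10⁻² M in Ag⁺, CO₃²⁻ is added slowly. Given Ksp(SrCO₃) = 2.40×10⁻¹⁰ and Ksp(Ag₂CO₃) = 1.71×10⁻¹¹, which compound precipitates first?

SrCO₃

Each salt precipitates once Q = Ksp for that salt.
For SrCO₃: [CO₃²⁻] = (Ksp/[Sr²⁺]) = 1.03×10⁻⁹ M
For Ag₂CO₃: [CO₃²⁻] = (Ksp/[Ag⁺]^2) = 1.42×10⁻⁸ M
Since SrCO₃ needs less CO₃²⁻ to reach saturation, it precipitates first.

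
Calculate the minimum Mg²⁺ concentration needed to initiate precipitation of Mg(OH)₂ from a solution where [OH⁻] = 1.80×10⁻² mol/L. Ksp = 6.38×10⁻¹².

1.97×10⁻⁸ M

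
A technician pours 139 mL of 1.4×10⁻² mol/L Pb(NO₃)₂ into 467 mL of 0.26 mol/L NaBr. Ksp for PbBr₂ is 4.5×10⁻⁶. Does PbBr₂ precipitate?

Yes

The combined volume is 606 mL.
[Pb²⁺] = (1.4×10⁻²)(139)/606 = 3.2×10⁻³ mol/L
[Br⁻] = (0.26)(467)/606 = 0.20 mol/L
Q = [Pb²⁺][Br⁻]^2 = 1.3×10⁻⁴
Since Q (1.3×10⁻⁴) exceeds Ksp (4.5×10⁻⁶), PbBr₂ will precipitate.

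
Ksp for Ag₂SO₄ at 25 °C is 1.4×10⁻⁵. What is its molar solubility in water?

1.5×10⁻² M

Ag₂SO₄(s) ⇌ 2 Ag⁺(aq) + SO₄²⁻(aq)
With molar solubility s: [Ag⁺] = 2s, [SO₄²⁻] = s.
Ksp = [Ag⁺]^2[SO₄²⁻] = (2s)^2 · s = 4s^3
4s^3 = 1.4×10⁻⁵  ⇒  s^3 = 3.5×10⁻⁶
s = (3.5×10⁻⁶)^(1/3) = 1.5×10⁻² mol/L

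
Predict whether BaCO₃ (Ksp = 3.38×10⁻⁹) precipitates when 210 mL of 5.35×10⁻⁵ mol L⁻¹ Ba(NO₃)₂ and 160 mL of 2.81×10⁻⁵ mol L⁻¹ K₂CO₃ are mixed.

After mixing, V = 210 mL + 160 mL = 370 mL.
[Ba²⁺] = (5.35×10⁻⁵)(210)/370 = 3.04×10⁻⁵ mol L⁻¹
[CO₃²⁻] = (2.81×10⁻⁵)(160)/370 = 1.22×10⁻⁵ mol L⁻¹
Q = [Ba²⁺][CO₃²⁻] = 3.69×10⁻¹⁰
Since Q (3.69×10⁻¹⁰) is less than Ksp (3.38×10⁻⁹), no BaCO₃ precipitates.

No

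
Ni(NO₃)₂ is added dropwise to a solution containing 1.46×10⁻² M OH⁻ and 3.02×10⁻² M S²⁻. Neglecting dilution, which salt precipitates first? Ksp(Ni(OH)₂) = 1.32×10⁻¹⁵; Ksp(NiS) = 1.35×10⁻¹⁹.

NiS

Precipitation begins when Q = Ksp.
For Ni(OH)₂: [Ni²⁺] = (Ksp/[OH⁻]^2) = 6.19×10⁻¹² M
For NiS: [Ni²⁺] = (Ksp/[S²⁻]) = 4.47×10⁻¹⁸ M
NiS requires the lower [Ni²⁺], so it precipitates first.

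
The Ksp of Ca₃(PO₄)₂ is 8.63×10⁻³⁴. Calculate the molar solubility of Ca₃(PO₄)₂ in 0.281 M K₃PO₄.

7.40×10⁻¹² M

Ca₃(PO₄)₂(s) ⇌ 3 Ca²⁺(aq) + 2 PO₄³⁻(aq)
With PO₄³⁻ already at 0.281 M and s small, take [PO₄³⁻] ≈ 0.281 M and [Ca²⁺] = 3s.
Ksp = [Ca²⁺]^3[PO₄³⁻]^2 = (3s)^3(0.281)^2
(3s)^3 = 8.63×10⁻³⁴ / (0.281)^2 = 1.09×10⁻³²
s = 7.40×10⁻¹² M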